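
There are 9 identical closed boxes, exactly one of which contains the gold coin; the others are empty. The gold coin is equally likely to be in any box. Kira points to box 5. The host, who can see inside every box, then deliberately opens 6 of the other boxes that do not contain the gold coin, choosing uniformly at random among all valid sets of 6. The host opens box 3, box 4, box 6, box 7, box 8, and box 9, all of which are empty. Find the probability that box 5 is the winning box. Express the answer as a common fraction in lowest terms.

Condition on the true location of the gold coin.
If it is in either of boxes 1 and 2 (prior 1/9 each): the host has 7 equally likely choices, so probability 1/7; weight (1/9)·(1/7) = 1/63 each.
If it is in any of boxes 3, 4, 6, 7, 8, and 9 (prior 1/9 each): that box was opened and seen not to hold the prize — ruled out; weight (1/9)·0 = 0 each.
If it is in box 5 (prior 1/9): the host has 28 equally likely choices, so probability 1/28; weight (1/9)·(1/28) = 1/252.
The weights sum to 1/28.
So P(the gold coin in box 5 | the host opened box 3, box 4, box 6, box 7, box 8, and box 9) = (1/252) / (1/28) = 1/9.

1/9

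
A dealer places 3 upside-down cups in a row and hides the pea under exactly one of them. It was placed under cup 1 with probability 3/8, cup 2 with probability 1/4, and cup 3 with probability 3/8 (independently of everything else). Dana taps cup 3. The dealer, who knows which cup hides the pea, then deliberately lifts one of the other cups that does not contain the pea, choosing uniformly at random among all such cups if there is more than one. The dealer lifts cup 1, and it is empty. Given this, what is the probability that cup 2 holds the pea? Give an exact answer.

4/7

Condition on the true location of the pea.
If it is under cup 1 (prior 3/8): the dealer opened cup 1, so this case is ruled out; weight (3/8)·0 = 0.
If it is under cup 2 (prior 1/4): the dealer has no choice, probability 1; weight (1/4)·1 = 1/4.
If it is under cup 3 (prior 3/8): the dealer has 2 equally likely choices, so probability 1/2; weight (3/8)·(1/2) = 3/16.
The weights sum to 7/16.
So P(the pea under cup 2 | the dealer opened cup 1) = (1/4) / (7/16) = 4/7.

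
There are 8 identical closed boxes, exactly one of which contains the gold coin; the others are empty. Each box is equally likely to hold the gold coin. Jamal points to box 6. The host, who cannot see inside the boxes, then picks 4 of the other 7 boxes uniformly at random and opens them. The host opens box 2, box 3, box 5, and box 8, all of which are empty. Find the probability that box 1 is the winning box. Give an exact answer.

1/4

Apply Bayes' rule, conditioning on where the gold coin actually is.
If it is in any of boxes 1, 4, 6, and 7 (prior 1/8 each): the host picks exactly this set with probability 1/35 regardless, and none is the prize; weight (1/8)·(1/35) = 1/280 each.
If it is in any of boxes 2, 3, 5, and 8 (prior 1/8 each): that box was opened and seen not to hold the prize — ruled out; weight (1/8)·0 = 0 each.
The weights sum to 1/70.
So P(the gold coin in box 1 | the host opened box 2, box 3, box 5, and box 8) = (1/280) / (1/70) = 1/4.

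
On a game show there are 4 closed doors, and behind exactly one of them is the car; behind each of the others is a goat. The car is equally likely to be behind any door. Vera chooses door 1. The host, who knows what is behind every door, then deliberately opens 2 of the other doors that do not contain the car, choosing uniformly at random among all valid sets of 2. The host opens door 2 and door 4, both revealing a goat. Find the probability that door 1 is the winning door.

Consider each possible location of the car in turn.
If it is behind door 1 (prior 1/4): the host has 3 equally likely choices, so probability 1/3; weight (1/4)·(1/3) = 1/12.
If it is behind either of doors 2 and 4 (prior 1/4 each): that door was opened and seen not to hold the prize — ruled out; weight (1/4)·0 = 0 each.
If it is behind door 3 (prior 1/4): the host has no choice, probability 1; weight (1/4)·1 = 1/4.
The weights sum to 1/3.
So P(the car behind door 1 | the host opened door 2 and door 4) = (1/12) / (1/3) = 1/4.

1/4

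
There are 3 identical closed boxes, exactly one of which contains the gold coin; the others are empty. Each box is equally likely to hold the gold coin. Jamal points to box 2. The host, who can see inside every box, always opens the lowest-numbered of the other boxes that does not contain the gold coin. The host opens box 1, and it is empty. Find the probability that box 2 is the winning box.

1/2

Condition on the true location of the gold coin.
If it is in box 1 (prior 1/3): the host opened box 1, so this case is ruled out; weight (1/3)·0 = 0.
If it is in either of boxes 2 and 3 (prior 1/3 each): box 1 is the lowest-numbered option available, probability 1; weight (1/3)·1 = 1/3 each.
The weights sum to 2/3.
So P(the gold coin in box 2 | the host opened box 1) = (1/3) / (2/3) = 1/2.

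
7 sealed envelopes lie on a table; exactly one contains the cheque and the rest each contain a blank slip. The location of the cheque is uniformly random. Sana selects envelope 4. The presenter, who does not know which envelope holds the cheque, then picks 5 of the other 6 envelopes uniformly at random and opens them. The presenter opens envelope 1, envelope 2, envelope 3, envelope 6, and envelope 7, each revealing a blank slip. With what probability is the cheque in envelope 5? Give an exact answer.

1/2

Apply Bayes' rule, conditioning on where the cheque actually is.
If it is in any of envelopes 1, 2, 3, 6, and 7 (prior 1/7 each): that envelope was opened and seen not to hold the prize — ruled out; weight (1/7)·0 = 0 each.
If it is in either of envelopes 4 and 5 (prior 1/7 each): the presenter picks exactly this set with probability 1/6 regardless, and none is the prize; weight (1/7)·(1/6) = 1/42 each.
The weights sum to 1/21.
So P(the cheque in envelope 5 | the presenter opened envelope 1, envelope 2, envelope 3, envelope 6, and envelope 7) = (1/42) / (1/21) = 1/2.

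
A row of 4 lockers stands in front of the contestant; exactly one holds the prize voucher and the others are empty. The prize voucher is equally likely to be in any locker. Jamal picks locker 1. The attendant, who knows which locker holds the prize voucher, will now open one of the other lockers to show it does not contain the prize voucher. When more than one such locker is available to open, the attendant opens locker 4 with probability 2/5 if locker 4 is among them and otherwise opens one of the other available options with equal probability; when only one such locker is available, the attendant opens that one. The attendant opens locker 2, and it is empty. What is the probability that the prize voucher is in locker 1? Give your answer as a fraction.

Condition on the true location of the prize voucher.
If it is in locker 1 (prior 1/4): locker 4 is available but not opened; locker 2 gets probability (1 − 2/5)/2 = 3/10; weight (1/4)·(3/10) = 3/40.
If it is in locker 2 (prior 1/4): the attendant opened locker 2, so this case is ruled out; weight (1/4)·0 = 0.
If it is in locker 3 (prior 1/4): locker 4 is available but not opened, probability 3/5; weight (1/4)·(3/5) = 3/20.
If it is in locker 4 (prior 1/4): locker 4 holds the prize so is unavailable; the attendant chooses uniformly among the 2 others, probability 1/2; weight (1/4)·(1/2) = 1/8.
The weights sum to 7/20.
So P(the prize voucher in locker 1 | the attendant opened locker 2) = (3/40) / (7/20) = 3/14.

3/14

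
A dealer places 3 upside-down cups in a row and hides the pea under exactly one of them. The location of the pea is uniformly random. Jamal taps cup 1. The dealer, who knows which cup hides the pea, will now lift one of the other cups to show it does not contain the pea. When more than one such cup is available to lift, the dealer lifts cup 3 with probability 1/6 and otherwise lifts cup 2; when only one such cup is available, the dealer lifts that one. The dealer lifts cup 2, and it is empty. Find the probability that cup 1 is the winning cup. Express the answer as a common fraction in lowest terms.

Consider each possible location of the pea in turn.
If it is under cup 1 (prior 1/3): cup 3 is available but not opened, probability 5/6; weight (1/3)·(5/6) = 5/18.
If it is under cup 2 (prior 1/3): the dealer opened cup 2, so this case is ruled out; weight (1/3)·0 = 0.
If it is under cup 3 (prior 1/3): only cup 2 is available, probability 1; weight (1/3)·1 = 1/3.
The weights sum to 11/18.
So P(the pea under cup 1 | the dealer opened cup 2) = (5/18) / (11/18) = 5/11.

5/11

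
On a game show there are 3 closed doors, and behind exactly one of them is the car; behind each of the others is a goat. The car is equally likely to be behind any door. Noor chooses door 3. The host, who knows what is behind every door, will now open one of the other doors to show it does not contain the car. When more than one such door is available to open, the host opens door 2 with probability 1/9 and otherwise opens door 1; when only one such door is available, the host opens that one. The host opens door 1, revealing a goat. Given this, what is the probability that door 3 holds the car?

8/17

Condition on the true location of the car.
If it is behind door 1 (prior 1/3): the host opened door 1, so this case is ruled out; weight (1/3)·0 = 0.
If it is behind door 2 (prior 1/3): only door 1 is available, probability 1; weight (1/3)·1 = 1/3.
If it is behind door 3 (prior 1/3): door 2 is available but not opened, probability 8/9; weight (1/3)·(8/9) = 8/27.
The weights sum to 17/27.
So P(the car behind door 3 | the host opened door 1) = (8/27) / (17/27) = 8/17.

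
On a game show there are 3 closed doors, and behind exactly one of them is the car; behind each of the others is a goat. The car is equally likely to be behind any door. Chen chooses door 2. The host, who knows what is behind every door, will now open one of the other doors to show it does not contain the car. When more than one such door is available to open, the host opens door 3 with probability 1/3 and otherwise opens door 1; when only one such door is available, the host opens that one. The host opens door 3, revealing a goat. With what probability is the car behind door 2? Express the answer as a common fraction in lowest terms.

1/4

Apply Bayes' rule, conditioning on where the car actually is.
If it is behind door 1 (prior 1/3): only door 3 is available, probability 1; weight (1/3)·1 = 1/3.
If it is behind door 2 (prior 1/3): door 3 is available, opened with probability 1/3; weight (1/3)·(1/3) = 1/9.
If it is behind door 3 (prior 1/3): the host opened door 3, so this case is ruled out; weight (1/3)·0 = 0.
The weights sum to 4/9.
So P(the car behind door 2 | the host opened door 3) = (1/9) / (4/9) = 1/4.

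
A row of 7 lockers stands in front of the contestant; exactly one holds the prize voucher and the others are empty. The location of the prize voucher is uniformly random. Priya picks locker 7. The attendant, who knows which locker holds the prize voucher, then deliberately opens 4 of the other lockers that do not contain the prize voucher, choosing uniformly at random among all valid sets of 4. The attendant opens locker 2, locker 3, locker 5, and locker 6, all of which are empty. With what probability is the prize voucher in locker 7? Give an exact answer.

Condition on the true location of the prize voucher.
If it is in either of lockers 1 and 4 (prior 1/7 each): the attendant has 5 equally likely choices, so probability 1/5; weight (1/7)·(1/5) = 1/35 each.
If it is in any of lockers 2, 3, 5, and 6 (prior 1/7 each): that locker was opened and seen not to hold the prize — ruled out; weight (1/7)·0 = 0 each.
If it is in locker 7 (prior 1/7): the attendant has 15 equally likely choices, so probability 1/15; weight (1/7)·(1/15) = 1/105.
The weights sum to 1/15.
So P(the prize voucher in locker 7 | the attendant opened locker 2, locker 3, locker 5, and locker 6) = (1/105) / (1/15) = 1/7.

1/7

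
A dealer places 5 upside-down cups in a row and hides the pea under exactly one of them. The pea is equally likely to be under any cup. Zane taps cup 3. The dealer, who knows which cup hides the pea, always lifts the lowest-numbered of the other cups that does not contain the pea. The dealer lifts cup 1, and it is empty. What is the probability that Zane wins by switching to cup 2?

Condition on the true location of the pea.
If it is under cup 1 (prior 1/5): the dealer opened cup 1, so this case is ruled out; weight (1/5)·0 = 0.
If it is under any of cups 2, 3, 4, and 5 (prior 1/5 each): cup 1 is the lowest-numbered option available, probability 1; weight (1/5)·1 = 1/5 each.
The weights sum to 4/5.
So P(the pea under cup 2 | the dealer opened cup 1) = (1/5) / (4/5) = 1/4.

1/4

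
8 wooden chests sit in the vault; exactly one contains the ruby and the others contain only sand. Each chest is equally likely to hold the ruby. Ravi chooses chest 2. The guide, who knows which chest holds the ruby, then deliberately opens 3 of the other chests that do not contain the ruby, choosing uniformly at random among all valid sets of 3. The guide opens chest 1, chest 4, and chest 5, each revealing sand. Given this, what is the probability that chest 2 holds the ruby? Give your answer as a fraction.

Consider each possible location of the ruby in turn.
If it is in any of chests 1, 4, and 5 (prior 1/8 each): that chest was opened and seen not to hold the prize — ruled out; weight (1/8)·0 = 0 each.
If it is in chest 2 (prior 1/8): the guide has 35 equally likely choices, so probability 1/35; weight (1/8)·(1/35) = 1/280.
If it is in any of chests 3, 6, 7, and 8 (prior 1/8 each): the guide has 20 equally likely choices, so probability 1/20; weight (1/8)·(1/20) = 1/160 each.
The weights sum to 1/35.
So P(the ruby in chest 2 | the guide opened chest 1, chest 4, and chest 5) = (1/280) / (1/35) = 1/8.

1/8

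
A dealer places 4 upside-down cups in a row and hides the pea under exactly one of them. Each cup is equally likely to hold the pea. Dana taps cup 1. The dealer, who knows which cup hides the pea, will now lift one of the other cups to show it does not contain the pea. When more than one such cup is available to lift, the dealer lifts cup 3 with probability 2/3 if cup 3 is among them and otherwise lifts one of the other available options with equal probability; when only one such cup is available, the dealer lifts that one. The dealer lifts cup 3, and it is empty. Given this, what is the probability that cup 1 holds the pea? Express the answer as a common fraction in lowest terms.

1/3

Consider each possible location of the pea in turn.
If it is under any of cups 1, 2, and 4 (prior 1/4 each): cup 3 is available, opened with probability 2/3; weight (1/4)·(2/3) = 1/6 each.
If it is under cup 3 (prior 1/4): the dealer opened cup 3, so this case is ruled out; weight (1/4)·0 = 0.
The weights sum to 1/2.
So P(the pea under cup 1 | the dealer opened cup 3) = (1/6) / (1/2) = 1/3.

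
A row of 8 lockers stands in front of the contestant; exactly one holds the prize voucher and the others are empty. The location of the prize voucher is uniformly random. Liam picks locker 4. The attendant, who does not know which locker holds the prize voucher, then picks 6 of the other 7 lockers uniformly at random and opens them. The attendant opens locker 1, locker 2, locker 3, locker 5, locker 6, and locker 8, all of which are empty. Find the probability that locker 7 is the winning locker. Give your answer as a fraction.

Condition on the true location of the prize voucher.
If it is in any of lockers 1, 2, 3, 5, 6, and 8 (prior 1/8 each): that locker was opened and seen not to hold the prize — ruled out; weight (1/8)·0 = 0 each.
If it is in either of lockers 4 and 7 (prior 1/8 each): the attendant picks exactly this set with probability 1/7 regardless, and none is the prize; weight (1/8)·(1/7) = 1/56 each.
The weights sum to 1/28.
So P(the prize voucher in locker 7 | the attendant opened locker 1, locker 2, locker 3, locker 5, locker 6, and locker 8) = (1/56) / (1/28) = 1/2.

1/2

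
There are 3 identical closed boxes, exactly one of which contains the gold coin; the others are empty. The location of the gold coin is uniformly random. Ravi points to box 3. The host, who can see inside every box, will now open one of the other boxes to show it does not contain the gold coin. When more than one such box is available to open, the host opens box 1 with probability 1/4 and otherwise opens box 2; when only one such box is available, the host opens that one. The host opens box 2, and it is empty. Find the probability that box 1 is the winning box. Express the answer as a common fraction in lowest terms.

Consider each possible location of the gold coin in turn.
If it is in box 1 (prior 1/3): only box 2 is available, probability 1; weight (1/3)·1 = 1/3.
If it is in box 2 (prior 1/3): the host opened box 2, so this case is ruled out; weight (1/3)·0 = 0.
If it is in box 3 (prior 1/3): box 1 is available but not opened, probability 3/4; weight (1/3)·(3/4) = 1/4.
The weights sum to 7/12.
So P(the gold coin in box 1 | the host opened box 2) = (1/3) / (7/12) = 4/7.

4/7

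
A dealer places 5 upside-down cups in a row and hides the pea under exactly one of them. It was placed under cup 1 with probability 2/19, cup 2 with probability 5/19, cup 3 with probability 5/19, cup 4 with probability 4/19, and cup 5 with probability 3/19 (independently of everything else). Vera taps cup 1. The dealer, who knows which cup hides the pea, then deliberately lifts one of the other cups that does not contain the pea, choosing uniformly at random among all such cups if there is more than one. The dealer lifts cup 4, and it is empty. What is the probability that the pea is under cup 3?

10/29

Apply Bayes' rule, conditioning on where the pea actually is.
If it is under cup 1 (prior 2/19): the dealer has 4 equally likely choices, so probability 1/4; weight (2/19)·(1/4) = 1/38.
If it is under either of cups 2 and 3 (prior 5/19 each): the dealer has 3 equally likely choices, so probability 1/3; weight (5/19)·(1/3) = 5/57 each.
If it is under cup 4 (prior 4/19): the dealer opened cup 4, so this case is ruled out; weight (4/19)·0 = 0.
If it is under cup 5 (prior 3/19): the dealer has 3 equally likely choices, so probability 1/3; weight (3/19)·(1/3) = 1/19.
The weights sum to 29/114.
So P(the pea under cup 3 | the dealer opened cup 4) = (5/57) / (29/114) = 10/29.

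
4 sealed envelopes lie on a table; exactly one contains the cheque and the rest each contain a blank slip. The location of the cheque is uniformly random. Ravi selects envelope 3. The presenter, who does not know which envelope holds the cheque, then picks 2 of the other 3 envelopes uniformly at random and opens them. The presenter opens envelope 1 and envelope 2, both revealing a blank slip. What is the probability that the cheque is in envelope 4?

Consider each possible location of the cheque in turn.
If it is in either of envelopes 1 and 2 (prior 1/4 each): that envelope was opened and seen not to hold the prize — ruled out; weight (1/4)·0 = 0 each.
If it is in either of envelopes 3 and 4 (prior 1/4 each): the presenter picks exactly this set with probability 1/3 regardless, and none is the prize; weight (1/4)·(1/3) = 1/12 each.
The weights sum to 1/6.
So P(the cheque in envelope 4 | the presenter opened envelope 1 and envelope 2) = (1/12) / (1/6) = 1/2.

1/2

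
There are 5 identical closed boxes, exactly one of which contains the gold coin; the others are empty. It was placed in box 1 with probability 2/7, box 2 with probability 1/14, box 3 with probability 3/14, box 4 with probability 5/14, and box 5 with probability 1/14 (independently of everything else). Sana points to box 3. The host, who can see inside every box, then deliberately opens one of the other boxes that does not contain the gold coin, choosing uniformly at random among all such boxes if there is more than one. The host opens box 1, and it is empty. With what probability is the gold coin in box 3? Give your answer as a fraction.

Apply Bayes' rule, conditioning on where the gold coin actually is.
If it is in box 1 (prior 2/7): the host opened box 1, so this case is ruled out; weight (2/7)·0 = 0.
If it is in either of boxes 2 and 5 (prior 1/14 each): the host has 3 equally likely choices, so probability 1/3; weight (1/14)·(1/3) = 1/42 each.
If it is in box 3 (prior 3/14): the host has 4 equally likely choices, so probability 1/4; weight (3/14)·(1/4) = 3/56.
If it is in box 4 (prior 5/14): the host has 3 equally likely choices, so probability 1/3; weight (5/14)·(1/3) = 5/42.
The weights sum to 37/168.
So P(the gold coin in box 3 | the host opened box 1) = (3/56) / (37/168) = 9/37.

9/37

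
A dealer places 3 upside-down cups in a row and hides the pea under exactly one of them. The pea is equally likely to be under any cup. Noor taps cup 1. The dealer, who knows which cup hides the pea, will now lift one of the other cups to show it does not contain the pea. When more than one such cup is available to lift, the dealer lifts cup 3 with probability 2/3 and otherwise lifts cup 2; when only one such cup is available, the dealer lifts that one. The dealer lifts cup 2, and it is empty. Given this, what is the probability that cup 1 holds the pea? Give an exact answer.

Apply Bayes' rule, conditioning on where the pea actually is.
If it is under cup 1 (prior 1/3): cup 3 is available but not opened, probability 1/3; weight (1/3)·(1/3) = 1/9.
If it is under cup 2 (prior 1/3): the dealer opened cup 2, so this case is ruled out; weight (1/3)·0 = 0.
If it is under cup 3 (prior 1/3): only cup 2 is available, probability 1; weight (1/3)·1 = 1/3.
The weights sum to 4/9.
So P(the pea under cup 1 | the dealer opened cup 2) = (1/9) / (4/9) = 1/4.

1/4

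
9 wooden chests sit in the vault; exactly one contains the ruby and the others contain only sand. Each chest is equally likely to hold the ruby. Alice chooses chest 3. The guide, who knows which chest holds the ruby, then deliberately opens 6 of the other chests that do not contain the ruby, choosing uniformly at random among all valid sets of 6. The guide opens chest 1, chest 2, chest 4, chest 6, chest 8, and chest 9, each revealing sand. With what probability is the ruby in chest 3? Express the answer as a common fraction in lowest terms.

Apply Bayes' rule, conditioning on where the ruby actually is.
If it is in any of chests 1, 2, 4, 6, 8, and 9 (prior 1/9 each): that chest was opened and seen not to hold the prize — ruled out; weight (1/9)·0 = 0 each.
If it is in chest 3 (prior 1/9): the guide has 28 equally likely choices, so probability 1/28; weight (1/9)·(1/28) = 1/252.
If it is in either of chests 5 and 7 (prior 1/9 each): the guide has 7 equally likely choices, so probability 1/7; weight (1/9)·(1/7) = 1/63 each.
The weights sum to 1/28.
So P(the ruby in chest 3 | the guide opened chest 1, chest 2, chest 4, chest 6, chest 8, and chest 9) = (1/252) / (1/28) = 1/9.

1/9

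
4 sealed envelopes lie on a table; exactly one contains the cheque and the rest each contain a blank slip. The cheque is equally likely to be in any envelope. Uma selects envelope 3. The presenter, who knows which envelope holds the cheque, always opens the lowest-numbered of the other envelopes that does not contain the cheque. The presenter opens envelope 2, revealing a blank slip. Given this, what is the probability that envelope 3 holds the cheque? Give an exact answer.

Apply Bayes' rule, conditioning on where the cheque actually is.
If it is in envelope 1 (prior 1/4): envelope 2 is the lowest-numbered option available, probability 1; weight (1/4)·1 = 1/4.
If it is in envelope 2 (prior 1/4): the presenter opened envelope 2, so this case is ruled out; weight (1/4)·0 = 0.
If it is in either of envelopes 3 and 4 (prior 1/4 each): the presenter would have opened envelope 1 instead, probability 0; weight (1/4)·0 = 0 each.
The weights sum to 1/4.
So P(the cheque in envelope 3 | the presenter opened envelope 2) = 0 / (1/4) = 0.

0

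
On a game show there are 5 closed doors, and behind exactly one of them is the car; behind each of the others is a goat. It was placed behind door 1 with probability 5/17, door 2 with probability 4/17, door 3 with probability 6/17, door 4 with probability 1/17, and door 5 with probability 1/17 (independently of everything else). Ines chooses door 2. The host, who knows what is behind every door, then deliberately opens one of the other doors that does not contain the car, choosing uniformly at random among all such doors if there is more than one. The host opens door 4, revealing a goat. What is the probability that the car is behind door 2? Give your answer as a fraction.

Condition on the true location of the car.
If it is behind door 1 (prior 5/17): the host has 3 equally likely choices, so probability 1/3; weight (5/17)·(1/3) = 5/51.
If it is behind door 2 (prior 4/17): the host has 4 equally likely choices, so probability 1/4; weight (4/17)·(1/4) = 1/17.
If it is behind door 3 (prior 6/17): the host has 3 equally likely choices, so probability 1/3; weight (6/17)·(1/3) = 2/17.
If it is behind door 4 (prior 1/17): the host opened door 4, so this case is ruled out; weight (1/17)·0 = 0.
If it is behind door 5 (prior 1/17): the host has 3 equally likely choices, so probability 1/3; weight (1/17)·(1/3) = 1/51.
The weights sum to 5/17.
So P(the car behind door 2 | the host opened door 4) = (1/17) / (5/17) = 1/5.

1/5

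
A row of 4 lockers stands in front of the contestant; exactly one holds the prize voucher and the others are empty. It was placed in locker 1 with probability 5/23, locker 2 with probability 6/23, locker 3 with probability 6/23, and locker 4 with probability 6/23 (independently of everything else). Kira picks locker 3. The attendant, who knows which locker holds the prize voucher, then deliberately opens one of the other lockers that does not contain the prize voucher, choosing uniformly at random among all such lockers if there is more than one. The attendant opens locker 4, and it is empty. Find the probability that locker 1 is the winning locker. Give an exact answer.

1/3

Apply Bayes' rule, conditioning on where the prize voucher actually is.
If it is in locker 1 (prior 5/23): the attendant has 2 equally likely choices, so probability 1/2; weight (5/23)·(1/2) = 5/46.
If it is in locker 2 (prior 6/23): the attendant has 2 equally likely choices, so probability 1/2; weight (6/23)·(1/2) = 3/23.
If it is in locker 3 (prior 6/23): the attendant has 3 equally likely choices, so probability 1/3; weight (6/23)·(1/3) = 2/23.
If it is in locker 4 (prior 6/23): the attendant opened locker 4, so this case is ruled out; weight (6/23)·0 = 0.
The weights sum to 15/46.
So P(the prize voucher in locker 1 | the attendant opened locker 4) = (5/46) / (15/46) = 1/3.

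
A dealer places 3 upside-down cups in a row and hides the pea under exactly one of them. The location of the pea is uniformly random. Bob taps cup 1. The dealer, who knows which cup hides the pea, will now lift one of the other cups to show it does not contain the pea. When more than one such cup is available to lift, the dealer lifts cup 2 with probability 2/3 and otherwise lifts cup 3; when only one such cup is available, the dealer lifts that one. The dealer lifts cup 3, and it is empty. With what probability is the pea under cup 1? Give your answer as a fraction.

Consider each possible location of the pea in turn.
If it is under cup 1 (prior 1/3): cup 2 is available but not opened, probability 1/3; weight (1/3)·(1/3) = 1/9.
If it is under cup 2 (prior 1/3): only cup 3 is available, probability 1; weight (1/3)·1 = 1/3.
If it is under cup 3 (prior 1/3): the dealer opened cup 3, so this case is ruled out; weight (1/3)·0 = 0.
The weights sum to 4/9.
So P(the pea under cup 1 | the dealer opened cup 3) = (1/9) / (4/9) = 1/4.

1/4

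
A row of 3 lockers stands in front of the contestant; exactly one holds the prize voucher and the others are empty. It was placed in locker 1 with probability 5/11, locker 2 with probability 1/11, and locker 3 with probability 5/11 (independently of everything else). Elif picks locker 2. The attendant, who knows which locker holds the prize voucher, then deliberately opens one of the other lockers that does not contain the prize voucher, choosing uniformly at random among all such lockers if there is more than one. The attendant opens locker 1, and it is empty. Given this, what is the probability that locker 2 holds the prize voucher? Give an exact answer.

Condition on the true location of the prize voucher.
If it is in locker 1 (prior 5/11): the attendant opened locker 1, so this case is ruled out; weight (5/11)·0 = 0.
If it is in locker 2 (prior 1/11): the attendant has 2 equally likely choices, so probability 1/2; weight (1/11)·(1/2) = 1/22.
If it is in locker 3 (prior 5/11): the attendant has no choice, probability 1; weight (5/11)·1 = 5/11.
The weights sum to 1/2.
So P(the prize voucher in locker 2 | the attendant opened locker 1) = (1/22) / (1/2) = 1/11.

1/11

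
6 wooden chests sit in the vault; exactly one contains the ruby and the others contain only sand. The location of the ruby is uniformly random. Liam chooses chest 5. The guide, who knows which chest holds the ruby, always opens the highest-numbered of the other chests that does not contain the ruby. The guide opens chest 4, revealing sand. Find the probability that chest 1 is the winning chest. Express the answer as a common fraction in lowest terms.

Condition on the true location of the ruby.
If it is in any of chests 1, 2, 3, and 5 (prior 1/6 each): the guide would have opened chest 6 instead, probability 0; weight (1/6)·0 = 0 each.
If it is in chest 4 (prior 1/6): the guide opened chest 4, so this case is ruled out; weight (1/6)·0 = 0.
If it is in chest 6 (prior 1/6): chest 4 is the highest-numbered option available, probability 1; weight (1/6)·1 = 1/6.
The weights sum to 1/6.
So P(the ruby in chest 1 | the guide opened chest 4) = 0 / (1/6) = 0.

0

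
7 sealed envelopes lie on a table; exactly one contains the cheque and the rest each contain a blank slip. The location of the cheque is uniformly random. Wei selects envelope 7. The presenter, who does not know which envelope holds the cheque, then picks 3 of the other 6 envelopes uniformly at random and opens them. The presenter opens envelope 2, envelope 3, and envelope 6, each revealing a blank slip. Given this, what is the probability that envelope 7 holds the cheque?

Condition on the true location of the cheque.
If it is in any of envelopes 1, 4, 5, and 7 (prior 1/7 each): the presenter picks exactly this set with probability 1/20 regardless, and none is the prize; weight (1/7)·(1/20) = 1/140 each.
If it is in any of envelopes 2, 3, and 6 (prior 1/7 each): that envelope was opened and seen not to hold the prize — ruled out; weight (1/7)·0 = 0 each.
The weights sum to 1/35.
So P(the cheque in envelope 7 | the presenter opened envelope 2, envelope 3, and envelope 6) = (1/140) / (1/35) = 1/4.

1/4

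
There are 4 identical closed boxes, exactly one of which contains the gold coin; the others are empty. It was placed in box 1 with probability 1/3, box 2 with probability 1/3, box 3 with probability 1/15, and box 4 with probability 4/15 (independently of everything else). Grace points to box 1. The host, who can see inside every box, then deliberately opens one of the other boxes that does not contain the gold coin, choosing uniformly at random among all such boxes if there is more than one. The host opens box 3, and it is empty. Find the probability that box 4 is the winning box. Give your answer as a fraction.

12/37

Apply Bayes' rule, conditioning on where the gold coin actually is.
If it is in box 1 (prior 1/3): the host has 3 equally likely choices, so probability 1/3; weight (1/3)·(1/3) = 1/9.
If it is in box 2 (prior 1/3): the host has 2 equally likely choices, so probability 1/2; weight (1/3)·(1/2) = 1/6.
If it is in box 3 (prior 1/15): the host opened box 3, so this case is ruled out; weight (1/15)·0 = 0.
If it is in box 4 (prior 4/15): the host has 2 equally likely choices, so probability 1/2; weight (4/15)·(1/2) = 2/15.
The weights sum to 37/90.
So P(the gold coin in box 4 | the host opened box 3) = (2/15) / (37/90) = 12/37.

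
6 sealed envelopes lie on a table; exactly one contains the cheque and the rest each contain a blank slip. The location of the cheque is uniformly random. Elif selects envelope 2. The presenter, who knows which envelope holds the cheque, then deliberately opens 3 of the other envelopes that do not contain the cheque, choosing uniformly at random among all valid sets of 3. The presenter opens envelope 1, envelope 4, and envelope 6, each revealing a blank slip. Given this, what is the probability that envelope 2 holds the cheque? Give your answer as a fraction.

1/6

Condition on the true location of the cheque.
If it is in any of envelopes 1, 4, and 6 (prior 1/6 each): that envelope was opened and seen not to hold the prize — ruled out; weight (1/6)·0 = 0 each.
If it is in envelope 2 (prior 1/6): the presenter has 10 equally likely choices, so probability 1/10; weight (1/6)·(1/10) = 1/60.
If it is in either of envelopes 3 and 5 (prior 1/6 each): the presenter has 4 equally likely choices, so probability 1/4; weight (1/6)·(1/4) = 1/24 each.
The weights sum to 1/10.
So P(the cheque in envelope 2 | the presenter opened envelope 1, envelope 4, and envelope 6) = (1/60) / (1/10) = 1/6.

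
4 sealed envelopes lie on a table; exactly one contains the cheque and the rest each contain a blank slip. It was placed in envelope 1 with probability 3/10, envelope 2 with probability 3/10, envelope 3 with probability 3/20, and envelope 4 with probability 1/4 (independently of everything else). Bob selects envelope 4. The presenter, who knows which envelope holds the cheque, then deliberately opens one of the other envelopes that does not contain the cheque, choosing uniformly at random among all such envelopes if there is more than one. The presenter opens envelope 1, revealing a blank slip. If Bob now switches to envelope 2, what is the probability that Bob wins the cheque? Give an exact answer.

18/37

Consider each possible location of the cheque in turn.
If it is in envelope 1 (prior 3/10): the presenter opened envelope 1, so this case is ruled out; weight (3/10)·0 = 0.
If it is in envelope 2 (prior 3/10): the presenter has 2 equally likely choices, so probability 1/2; weight (3/10)·(1/2) = 3/20.
If it is in envelope 3 (prior 3/20): the presenter has 2 equally likely choices, so probability 1/2; weight (3/20)·(1/2) = 3/40.
If it is in envelope 4 (prior 1/4): the presenter has 3 equally likely choices, so probability 1/3; weight (1/4)·(1/3) = 1/12.
The weights sum to 37/120.
So P(the cheque in envelope 2 | the presenter opened envelope 1) = (3/20) / (37/120) = 18/37.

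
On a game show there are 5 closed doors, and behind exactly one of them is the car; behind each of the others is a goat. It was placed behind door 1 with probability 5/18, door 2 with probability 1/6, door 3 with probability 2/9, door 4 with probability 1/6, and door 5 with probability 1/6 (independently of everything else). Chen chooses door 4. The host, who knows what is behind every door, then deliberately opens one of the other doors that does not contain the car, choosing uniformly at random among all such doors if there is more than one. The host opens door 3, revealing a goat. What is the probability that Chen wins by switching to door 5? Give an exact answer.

Consider each possible location of the car in turn.
If it is behind door 1 (prior 5/18): the host has 3 equally likely choices, so probability 1/3; weight (5/18)·(1/3) = 5/54.
If it is behind either of doors 2 and 5 (prior 1/6 each): the host has 3 equally likely choices, so probability 1/3; weight (1/6)·(1/3) = 1/18 each.
If it is behind door 3 (prior 2/9): the host opened door 3, so this case is ruled out; weight (2/9)·0 = 0.
If it is behind door 4 (prior 1/6): the host has 4 equally likely choices, so probability 1/4; weight (1/6)·(1/4) = 1/24.
The weights sum to 53/216.
So P(the car behind door 5 | the host opened door 3) = (1/18) / (53/216) = 12/53.

12/53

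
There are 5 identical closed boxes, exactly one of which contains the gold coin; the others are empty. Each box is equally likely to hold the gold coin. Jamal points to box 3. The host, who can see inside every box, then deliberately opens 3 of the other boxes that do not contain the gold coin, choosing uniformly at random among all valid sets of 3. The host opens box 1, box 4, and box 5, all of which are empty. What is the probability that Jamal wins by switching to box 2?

4/5

Condition on the true location of the gold coin.
If it is in any of boxes 1, 4, and 5 (prior 1/5 each): that box was opened and seen not to hold the prize — ruled out; weight (1/5)·0 = 0 each.
If it is in box 2 (prior 1/5): the host has no choice, probability 1; weight (1/5)·1 = 1/5.
If it is in box 3 (prior 1/5): the host has 4 equally likely choices, so probability 1/4; weight (1/5)·(1/4) = 1/20.
The weights sum to 1/4.
So P(the gold coin in box 2 | the host opened box 1, box 4, and box 5) = (1/5) / (1/4) = 4/5.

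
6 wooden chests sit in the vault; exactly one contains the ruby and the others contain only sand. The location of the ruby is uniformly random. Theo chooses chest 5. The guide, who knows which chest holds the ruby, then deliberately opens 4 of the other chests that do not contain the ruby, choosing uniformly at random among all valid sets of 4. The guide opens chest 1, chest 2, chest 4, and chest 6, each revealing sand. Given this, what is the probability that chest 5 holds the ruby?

1/6

Condition on the true location of the ruby.
If it is in any of chests 1, 2, 4, and 6 (prior 1/6 each): that chest was opened and seen not to hold the prize — ruled out; weight (1/6)·0 = 0 each.
If it is in chest 3 (prior 1/6): the guide has no choice, probability 1; weight (1/6)·1 = 1/6.
If it is in chest 5 (prior 1/6): the guide has 5 equally likely choices, so probability 1/5; weight (1/6)·(1/5) = 1/30.
The weights sum to 1/5.
So P(the ruby in chest 5 | the guide opened chest 1, chest 2, chest 4, and chest 6) = (1/30) / (1/5) = 1/6.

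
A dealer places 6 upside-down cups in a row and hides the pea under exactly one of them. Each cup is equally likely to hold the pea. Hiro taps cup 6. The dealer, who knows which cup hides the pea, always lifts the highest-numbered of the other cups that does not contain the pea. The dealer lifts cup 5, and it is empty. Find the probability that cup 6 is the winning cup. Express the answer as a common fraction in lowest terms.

1/5

Apply Bayes' rule, conditioning on where the pea actually is.
If it is under any of cups 1, 2, 3, 4, and 6 (prior 1/6 each): cup 5 is the highest-numbered option available, probability 1; weight (1/6)·1 = 1/6 each.
If it is under cup 5 (prior 1/6): the dealer opened cup 5, so this case is ruled out; weight (1/6)·0 = 0.
The weights sum to 5/6.
So P(the pea under cup 6 | the dealer opened cup 5) = (1/6) / (5/6) = 1/5.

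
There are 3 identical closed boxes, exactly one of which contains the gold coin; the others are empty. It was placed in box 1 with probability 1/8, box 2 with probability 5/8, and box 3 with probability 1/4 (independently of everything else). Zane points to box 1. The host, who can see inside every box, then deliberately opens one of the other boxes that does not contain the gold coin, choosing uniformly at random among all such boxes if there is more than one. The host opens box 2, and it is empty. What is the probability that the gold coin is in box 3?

4/5

Condition on the true location of the gold coin.
If it is in box 1 (prior 1/8): the host has 2 equally likely choices, so probability 1/2; weight (1/8)·(1/2) = 1/16.
If it is in box 2 (prior 5/8): the host opened box 2, so this case is ruled out; weight (5/8)·0 = 0.
If it is in box 3 (prior 1/4): the host has no choice, probability 1; weight (1/4)·1 = 1/4.
The weights sum to 5/16.
So P(the gold coin in box 3 | the host opened box 2) = (1/4) / (5/16) = 4/5.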